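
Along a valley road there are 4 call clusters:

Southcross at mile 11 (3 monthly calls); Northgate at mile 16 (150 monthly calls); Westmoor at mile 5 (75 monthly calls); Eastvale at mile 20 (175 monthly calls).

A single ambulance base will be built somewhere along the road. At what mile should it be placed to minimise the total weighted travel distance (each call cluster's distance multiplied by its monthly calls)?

For a sum of weighted absolute distances on a line, the optimum is the weighted median (not the mean). Total weight W = 403; half-weight = 201.5.
Sort by position and accumulate weight:
  mile 5 (Westmoor, w=75) → cum 75
  mile 11 (Southcross, w=3) → cum 78
  mile 16 (Northgate, w=150) → cum 228  ≥ 201.5 → median here
  mile 20 (Eastvale, w=175) → cum 403
Optimal location: mile 16.

x = 16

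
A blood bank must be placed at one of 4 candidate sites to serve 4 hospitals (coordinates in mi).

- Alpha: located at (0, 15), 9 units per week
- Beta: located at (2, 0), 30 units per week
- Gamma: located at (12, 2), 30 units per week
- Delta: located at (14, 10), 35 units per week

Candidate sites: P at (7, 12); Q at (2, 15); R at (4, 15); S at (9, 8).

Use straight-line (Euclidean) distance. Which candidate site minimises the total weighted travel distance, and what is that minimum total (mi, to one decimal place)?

Total weighted distance at each candidate:
  P (7, 12): total = 1048.8
  Q (2, 15): total = 1415.0
  R (4, 15): total = 1339.2
  S (9, 8): total = 811.2
Minimum is at S with total 811.2 mi.

S, total 811.2 mi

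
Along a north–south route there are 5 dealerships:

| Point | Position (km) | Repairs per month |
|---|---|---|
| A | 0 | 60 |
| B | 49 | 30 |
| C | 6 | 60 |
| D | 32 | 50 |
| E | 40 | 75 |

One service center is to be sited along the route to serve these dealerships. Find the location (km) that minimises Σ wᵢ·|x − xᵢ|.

For a sum of weighted absolute distances on a line, the optimum is the weighted median (not the mean). Total weight W = 275; half-weight = 137.5.
Sort by position and accumulate weight:
  km 0 (A, w=60) → cum 60
  km 6 (C, w=60) → cum 120
  km 32 (D, w=50) → cum 170  ≥ 137.5 → median here
  km 40 (E, w=75) → cum 245
  km 49 (B, w=30) → cum 275
Optimal location: km 32.

x = 32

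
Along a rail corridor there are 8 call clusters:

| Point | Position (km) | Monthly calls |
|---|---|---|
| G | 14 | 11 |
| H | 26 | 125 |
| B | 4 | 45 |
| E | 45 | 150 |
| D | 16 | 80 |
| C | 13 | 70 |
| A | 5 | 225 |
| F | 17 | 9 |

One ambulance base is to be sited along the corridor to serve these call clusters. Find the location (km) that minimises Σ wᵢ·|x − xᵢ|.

For a sum of weighted absolute distances on a line, the optimum is the weighted median (not the mean). Total weight W = 715; half-weight = 357.5.
Sort by position and accumulate weight:
  km 4 (B, w=45) → cum 45
  km 5 (A, w=225) → cum 270
  km 13 (C, w=70) → cum 340
  km 14 (G, w=11) → cum 351
  km 16 (D, w=80) → cum 431  ≥ 357.5 → median here
  km 17 (F, w=9) → cum 440
  km 26 (H, w=125) → cum 565
  km 45 (E, w=150) → cum 715
Optimal location: km 16.

x = 16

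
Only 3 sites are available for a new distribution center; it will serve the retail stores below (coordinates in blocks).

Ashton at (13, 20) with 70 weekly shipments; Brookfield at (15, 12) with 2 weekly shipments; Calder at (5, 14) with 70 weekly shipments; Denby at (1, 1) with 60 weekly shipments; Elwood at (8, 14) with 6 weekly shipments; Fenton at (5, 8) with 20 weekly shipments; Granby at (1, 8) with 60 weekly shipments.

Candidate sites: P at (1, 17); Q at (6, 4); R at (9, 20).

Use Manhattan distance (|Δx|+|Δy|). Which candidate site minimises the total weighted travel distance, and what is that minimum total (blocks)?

Total weighted distance at each candidate:
  P (1, 17): total = 3398
  Q (6, 4): total = 3606
  R (9, 20): total = 4190
Minimum is at P with total 3398 blocks.

P, total 3398 blocks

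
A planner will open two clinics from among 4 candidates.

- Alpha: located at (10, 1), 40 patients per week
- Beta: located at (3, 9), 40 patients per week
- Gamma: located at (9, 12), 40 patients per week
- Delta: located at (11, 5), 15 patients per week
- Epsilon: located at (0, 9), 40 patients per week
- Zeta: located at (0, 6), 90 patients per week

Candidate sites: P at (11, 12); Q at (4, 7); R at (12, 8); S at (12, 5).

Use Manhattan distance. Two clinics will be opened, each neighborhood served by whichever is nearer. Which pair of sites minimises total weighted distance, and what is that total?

{Q, S}, total 1465

Evaluate every pair (each demand assigned to the nearer of the two):
  {Q, S}: total = 1465
  {P, Q}: total = 1475
  {Q, R}: total = 1510
  {P, S}: total = 2505
  {R, S}: total = 2625
  {P, R}: total = 2680
Best pair: {Q, S} with total 1465.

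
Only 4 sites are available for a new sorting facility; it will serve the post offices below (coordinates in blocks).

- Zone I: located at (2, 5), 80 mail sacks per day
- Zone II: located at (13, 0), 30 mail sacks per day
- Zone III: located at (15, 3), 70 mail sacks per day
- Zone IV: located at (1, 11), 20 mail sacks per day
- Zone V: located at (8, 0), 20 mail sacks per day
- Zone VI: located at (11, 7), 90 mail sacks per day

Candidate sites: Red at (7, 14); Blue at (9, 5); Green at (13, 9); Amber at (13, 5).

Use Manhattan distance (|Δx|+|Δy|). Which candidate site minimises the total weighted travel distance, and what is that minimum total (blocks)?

Total weighted distance at each candidate:
  Red (7, 14): total = 4520
  Blue (9, 5): total = 2150
  Green (13, 9): total = 2950
  Amber (13, 5): total = 2230
Minimum is at Blue with total 2150 blocks.

Blue, total 2150 blocks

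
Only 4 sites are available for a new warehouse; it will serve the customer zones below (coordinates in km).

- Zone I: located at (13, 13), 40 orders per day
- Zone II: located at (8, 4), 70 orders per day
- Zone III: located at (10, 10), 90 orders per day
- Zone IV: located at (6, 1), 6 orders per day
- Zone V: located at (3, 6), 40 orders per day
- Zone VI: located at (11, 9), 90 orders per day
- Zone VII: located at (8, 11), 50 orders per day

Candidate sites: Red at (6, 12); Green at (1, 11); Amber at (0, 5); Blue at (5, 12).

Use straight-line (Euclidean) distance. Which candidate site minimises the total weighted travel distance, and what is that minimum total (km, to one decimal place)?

Red, total 2233.5 km

Total weighted distance at each candidate:
  Red (6, 12): total = 2233.5
  Green (1, 11): total = 3544.9
  Amber (0, 5): total = 3904.3
  Blue (5, 12): total = 2486.3
Minimum is at Red with total 2233.5 km.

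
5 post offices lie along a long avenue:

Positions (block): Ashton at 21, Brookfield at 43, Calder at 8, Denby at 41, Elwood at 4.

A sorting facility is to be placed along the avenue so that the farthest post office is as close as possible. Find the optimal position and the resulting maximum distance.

The 1-center on a line is the midpoint of the two extreme points: leftmost at 4, rightmost at 43.
Optimal location = (4 + 43)/2 = 23.5; maximum distance = (43 − 4)/2 = 19.5.

location 23.5, max distance 19.5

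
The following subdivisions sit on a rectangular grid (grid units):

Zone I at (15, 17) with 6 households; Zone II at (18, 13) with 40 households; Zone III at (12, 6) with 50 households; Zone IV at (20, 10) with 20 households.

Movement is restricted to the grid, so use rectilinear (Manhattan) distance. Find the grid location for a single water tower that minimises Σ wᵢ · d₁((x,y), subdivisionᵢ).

Manhattan distance separates: Σwᵢ(|x−xᵢ|+|y−yᵢ|) = Σwᵢ|x−xᵢ| + Σwᵢ|y−yᵢ|, so x and y are optimised independently as 1-D weighted medians.
Total weight W = 116; half = 58.
x-coordinate, sorted with cumulative weight:
  x=12 (Zone III, w=50) cum 50
  x=15 (Zone I, w=6) cum 56
  x=18 (Zone II, w=40) cum 96  ← median
  x=20 (Zone IV, w=20) cum 116
⇒ x* = 18
y-coordinate, sorted with cumulative weight:
  y=6 (Zone III, w=50) cum 50
  y=10 (Zone IV, w=20) cum 70  ← median
  y=13 (Zone II, w=40) cum 110
  y=17 (Zone I, w=6) cum 116
⇒ y* = 10

(18, 10)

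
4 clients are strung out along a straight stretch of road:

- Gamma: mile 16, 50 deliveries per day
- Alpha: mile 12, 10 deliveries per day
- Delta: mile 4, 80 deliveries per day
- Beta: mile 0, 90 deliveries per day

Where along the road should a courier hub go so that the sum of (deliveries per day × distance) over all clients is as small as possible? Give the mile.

x = 4

For a sum of weighted absolute distances on a line, the optimum is the weighted median (not the mean). Total weight W = 230; half-weight = 115.
Sort by position and accumulate weight:
  mile 0 (Beta, w=90) → cum 90
  mile 4 (Delta, w=80) → cum 170  ≥ 115 → median here
  mile 12 (Alpha, w=10) → cum 180
  mile 16 (Gamma, w=50) → cum 230
Optimal location: mile 4.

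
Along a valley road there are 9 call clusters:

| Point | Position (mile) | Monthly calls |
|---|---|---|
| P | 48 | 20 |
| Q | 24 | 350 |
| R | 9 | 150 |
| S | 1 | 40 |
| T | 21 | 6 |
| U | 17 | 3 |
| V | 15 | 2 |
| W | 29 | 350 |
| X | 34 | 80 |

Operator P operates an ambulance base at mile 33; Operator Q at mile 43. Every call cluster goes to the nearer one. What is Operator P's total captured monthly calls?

981

The indifferent point is the midpoint (33+43)/2 = 38; call clusters left of it (closer to Operator P at 33) go to Operator P, those right go to Operator Q.
  S at 1 (w=40) → Operator P
  R at 9 (w=150) → Operator P
  V at 15 (w=2) → Operator P
  U at 17 (w=3) → Operator P
  T at 21 (w=6) → Operator P
  Q at 24 (w=350) → Operator P
  W at 29 (w=350) → Operator P
  X at 34 (w=80) → Operator P
  P at 48 (w=20) → Operator Q
Operator P captures 981; Operator Q captures 20.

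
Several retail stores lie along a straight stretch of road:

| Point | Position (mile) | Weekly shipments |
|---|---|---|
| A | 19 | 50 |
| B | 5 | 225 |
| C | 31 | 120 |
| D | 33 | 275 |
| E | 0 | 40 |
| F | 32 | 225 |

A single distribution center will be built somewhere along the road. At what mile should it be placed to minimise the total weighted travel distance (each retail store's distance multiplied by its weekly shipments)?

For a sum of weighted absolute distances on a line, the optimum is the weighted median (not the mean). Total weight W = 935; half-weight = 467.5.
Sort by position and accumulate weight:
  mile 0 (E, w=40) → cum 40
  mile 5 (B, w=225) → cum 265
  mile 19 (A, w=50) → cum 315
  mile 31 (C, w=120) → cum 435
  mile 32 (F, w=225) → cum 660  ≥ 467.5 → median here
  mile 33 (D, w=275) → cum 935
Optimal location: mile 32.

x = 32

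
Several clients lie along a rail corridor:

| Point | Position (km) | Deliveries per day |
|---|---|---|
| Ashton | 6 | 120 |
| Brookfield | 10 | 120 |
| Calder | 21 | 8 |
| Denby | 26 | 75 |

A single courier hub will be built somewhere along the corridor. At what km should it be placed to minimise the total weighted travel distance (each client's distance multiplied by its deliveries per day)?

For a sum of weighted absolute distances on a line, the optimum is the weighted median (not the mean). Total weight W = 323; half-weight = 161.5.
Sort by position and accumulate weight:
  km 6 (Ashton, w=120) → cum 120
  km 10 (Brookfield, w=120) → cum 240  ≥ 161.5 → median here
  km 21 (Calder, w=8) → cum 248
  km 26 (Denby, w=75) → cum 323
Optimal location: km 10.

x = 10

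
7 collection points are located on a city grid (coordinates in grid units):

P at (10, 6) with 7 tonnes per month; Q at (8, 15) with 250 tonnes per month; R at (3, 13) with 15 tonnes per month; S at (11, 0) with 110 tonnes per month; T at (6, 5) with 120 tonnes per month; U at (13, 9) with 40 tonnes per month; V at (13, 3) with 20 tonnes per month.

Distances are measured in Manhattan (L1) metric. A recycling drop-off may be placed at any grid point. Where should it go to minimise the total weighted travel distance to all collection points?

Manhattan distance separates: Σwᵢ(|x−xᵢ|+|y−yᵢ|) = Σwᵢ|x−xᵢ| + Σwᵢ|y−yᵢ|, so x and y are optimised independently as 1-D weighted medians.
Total weight W = 562; half = 281.
x-coordinate, sorted with cumulative weight:
  x=3 (R, w=15) cum 15
  x=6 (T, w=120) cum 135
  x=8 (Q, w=250) cum 385  ← median
  x=10 (P, w=7) cum 392
  x=11 (S, w=110) cum 502
  x=13 (U, w=40) cum 542
  x=13 (V, w=20) cum 562
⇒ x* = 8
y-coordinate, sorted with cumulative weight:
  y=0 (S, w=110) cum 110
  y=3 (V, w=20) cum 130
  y=5 (T, w=120) cum 250
  y=6 (P, w=7) cum 257
  y=9 (U, w=40) cum 297  ← median
  y=13 (R, w=15) cum 312
  y=15 (Q, w=250) cum 562
⇒ y* = 9

(8, 9)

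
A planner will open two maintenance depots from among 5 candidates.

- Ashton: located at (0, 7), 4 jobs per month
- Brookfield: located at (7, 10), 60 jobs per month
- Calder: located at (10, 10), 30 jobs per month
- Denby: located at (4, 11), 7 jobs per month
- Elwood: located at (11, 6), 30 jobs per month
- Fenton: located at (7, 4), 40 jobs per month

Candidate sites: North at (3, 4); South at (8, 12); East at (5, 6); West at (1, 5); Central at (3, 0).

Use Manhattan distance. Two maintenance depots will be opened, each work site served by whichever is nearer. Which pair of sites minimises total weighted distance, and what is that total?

{South, East}, total 699

Evaluate every pair (each demand assigned to the nearer of the two):
  {South, East}: total = 699
  {North, South}: total = 789
  {South, West}: total = 897
  {South, Central}: total = 965
  {East, West}: total = 1024
  {North, East}: total = 1036
  {East, Central}: total = 1036
  {North, West}: total = 1518
  {North, Central}: total = 1530
  {West, Central}: total = 1765
Best pair: {South, East} with total 699.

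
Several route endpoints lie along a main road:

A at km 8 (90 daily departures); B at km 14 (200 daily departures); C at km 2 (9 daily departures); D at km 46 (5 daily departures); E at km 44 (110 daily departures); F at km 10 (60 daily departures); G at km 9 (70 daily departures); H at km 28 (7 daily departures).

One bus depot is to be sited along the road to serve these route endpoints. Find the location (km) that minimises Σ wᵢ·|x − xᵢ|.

For a sum of weighted absolute distances on a line, the optimum is the weighted median (not the mean). Total weight W = 551; half-weight = 275.5.
Sort by position and accumulate weight:
  km 2 (C, w=9) → cum 9
  km 8 (A, w=90) → cum 99
  km 9 (G, w=70) → cum 169
  km 10 (F, w=60) → cum 229
  km 14 (B, w=200) → cum 429  ≥ 275.5 → median here
  km 28 (H, w=7) → cum 436
  km 44 (E, w=110) → cum 546
  km 46 (D, w=5) → cum 551
Optimal location: km 14.

x = 14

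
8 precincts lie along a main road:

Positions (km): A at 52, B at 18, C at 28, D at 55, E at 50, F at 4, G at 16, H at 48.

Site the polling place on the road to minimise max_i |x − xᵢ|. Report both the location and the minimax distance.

The 1-center on a line is the midpoint of the two extreme points: leftmost at 4, rightmost at 55.
Optimal location = (4 + 55)/2 = 29.5; maximum distance = (55 − 4)/2 = 25.5.

location 29.5, max distance 25.5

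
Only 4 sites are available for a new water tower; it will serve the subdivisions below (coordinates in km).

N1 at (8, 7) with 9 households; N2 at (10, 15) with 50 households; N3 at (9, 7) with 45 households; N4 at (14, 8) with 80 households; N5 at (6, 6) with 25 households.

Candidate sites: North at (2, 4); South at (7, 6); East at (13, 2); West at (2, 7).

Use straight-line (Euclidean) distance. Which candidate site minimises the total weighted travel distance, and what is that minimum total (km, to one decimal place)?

Total weighted distance at each candidate:
  North (2, 4): total = 2206.9
  South (7, 6): total = 1195.1
  East (13, 2): total = 1707.0
  West (2, 7): total = 2001.1
Minimum is at South with total 1195.1 km.

South, total 1195.1 km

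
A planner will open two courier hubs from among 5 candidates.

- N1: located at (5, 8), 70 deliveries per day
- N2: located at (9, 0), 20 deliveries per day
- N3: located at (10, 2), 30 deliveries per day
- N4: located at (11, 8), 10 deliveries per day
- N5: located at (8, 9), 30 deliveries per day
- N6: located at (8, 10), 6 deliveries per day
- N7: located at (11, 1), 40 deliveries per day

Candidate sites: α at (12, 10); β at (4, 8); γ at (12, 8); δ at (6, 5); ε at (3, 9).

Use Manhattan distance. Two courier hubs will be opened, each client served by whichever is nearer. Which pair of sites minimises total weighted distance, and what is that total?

{β, γ}, total 1046

Evaluate every pair (each demand assigned to the nearer of the two):
  {β, γ}: total = 1046
  {β, δ}: total = 1056
  {γ, δ}: total = 1166
  {γ, ε}: total = 1186
  {δ, ε}: total = 1206
  {α, δ}: total = 1214
  {α, β}: total = 1234
  {α, ε}: total = 1374
  {α, γ}: total = 1454
  {β, ε}: total = 1506
Best pair: {β, γ} with total 1046.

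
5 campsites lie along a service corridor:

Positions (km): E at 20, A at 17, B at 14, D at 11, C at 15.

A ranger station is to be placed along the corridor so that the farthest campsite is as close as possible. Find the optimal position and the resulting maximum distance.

The 1-center on a line is the midpoint of the two extreme points: leftmost at 11, rightmost at 20.
Optimal location = (11 + 20)/2 = 15.5; maximum distance = (20 − 11)/2 = 4.5.

location 15.5, max distance 4.5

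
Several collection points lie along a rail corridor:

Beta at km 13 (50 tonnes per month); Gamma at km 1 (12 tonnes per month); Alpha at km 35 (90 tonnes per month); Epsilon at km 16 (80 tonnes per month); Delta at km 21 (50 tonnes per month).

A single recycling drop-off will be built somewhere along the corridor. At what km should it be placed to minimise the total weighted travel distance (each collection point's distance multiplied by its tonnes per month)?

x = 16

For a sum of weighted absolute distances on a line, the optimum is the weighted median (not the mean). Total weight W = 282; half-weight = 141.
Sort by position and accumulate weight:
  km 1 (Gamma, w=12) → cum 12
  km 13 (Beta, w=50) → cum 62
  km 16 (Epsilon, w=80) → cum 142  ≥ 141 → median here
  km 21 (Delta, w=50) → cum 192
  km 35 (Alpha, w=90) → cum 282
Optimal location: km 16.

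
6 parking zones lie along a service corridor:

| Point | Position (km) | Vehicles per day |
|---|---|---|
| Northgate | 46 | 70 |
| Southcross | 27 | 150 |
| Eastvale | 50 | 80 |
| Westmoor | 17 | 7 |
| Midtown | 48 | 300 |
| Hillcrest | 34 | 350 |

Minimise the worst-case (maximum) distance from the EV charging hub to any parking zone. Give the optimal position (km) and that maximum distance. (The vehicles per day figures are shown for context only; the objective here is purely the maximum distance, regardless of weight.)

location 33.5, max distance 16.5

The 1-center on a line is the midpoint of the two extreme points: leftmost at 17, rightmost at 50.
Optimal location = (17 + 50)/2 = 33.5; maximum distance = (50 − 17)/2 = 16.5.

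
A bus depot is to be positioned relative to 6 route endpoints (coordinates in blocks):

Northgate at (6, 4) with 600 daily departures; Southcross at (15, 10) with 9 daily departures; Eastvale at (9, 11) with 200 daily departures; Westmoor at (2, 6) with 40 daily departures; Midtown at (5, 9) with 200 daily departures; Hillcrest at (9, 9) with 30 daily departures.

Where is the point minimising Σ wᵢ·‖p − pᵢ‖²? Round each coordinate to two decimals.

(6.38, 6.49)

The minimiser of Σwᵢ‖p−pᵢ‖² is the weighted centroid p* = (Σwᵢpᵢ)/(Σwᵢ).
Σwᵢ = 1079.
Σwᵢxᵢ = 600·6 + 9·15 + 200·9 + 40·2 + 200·5 + 30·9 = 6885.
Σwᵢyᵢ = 600·4 + 9·10 + 200·11 + 40·6 + 200·9 + 30·9 = 7000.
x* = 6885/1079 = 6.38, y* = 7000/1079 = 6.49.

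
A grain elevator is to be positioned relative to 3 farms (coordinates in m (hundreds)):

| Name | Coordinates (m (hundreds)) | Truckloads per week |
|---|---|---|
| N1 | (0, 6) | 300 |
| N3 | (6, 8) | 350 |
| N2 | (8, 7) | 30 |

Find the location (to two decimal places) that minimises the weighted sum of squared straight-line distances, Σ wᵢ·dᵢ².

(3.44, 7.07)

The minimiser of Σwᵢ‖p−pᵢ‖² is the weighted centroid p* = (Σwᵢpᵢ)/(Σwᵢ).
Σwᵢ = 680.
Σwᵢxᵢ = 300·0 + 350·6 + 30·8 = 2340.
Σwᵢyᵢ = 300·6 + 350·8 + 30·7 = 4810.
x* = 2340/680 = 3.44, y* = 4810/680 = 7.07.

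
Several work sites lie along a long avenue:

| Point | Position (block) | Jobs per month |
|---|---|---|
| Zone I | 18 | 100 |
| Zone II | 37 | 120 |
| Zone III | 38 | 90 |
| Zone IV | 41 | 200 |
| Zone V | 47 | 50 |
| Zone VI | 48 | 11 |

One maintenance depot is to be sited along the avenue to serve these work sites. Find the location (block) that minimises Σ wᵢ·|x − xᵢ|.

x = 38

For a sum of weighted absolute distances on a line, the optimum is the weighted median (not the mean). Total weight W = 571; half-weight = 285.5.
Sort by position and accumulate weight:
  block 18 (Zone I, w=100) → cum 100
  block 37 (Zone II, w=120) → cum 220
  block 38 (Zone III, w=90) → cum 310  ≥ 285.5 → median here
  block 41 (Zone IV, w=200) → cum 510
  block 47 (Zone V, w=50) → cum 560
  block 48 (Zone VI, w=11) → cum 571
Optimal location: block 38.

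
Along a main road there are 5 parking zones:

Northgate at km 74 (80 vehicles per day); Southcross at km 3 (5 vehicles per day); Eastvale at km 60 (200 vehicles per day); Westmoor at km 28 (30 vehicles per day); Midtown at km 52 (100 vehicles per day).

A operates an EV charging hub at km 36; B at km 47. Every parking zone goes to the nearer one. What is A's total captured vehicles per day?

35

The indifferent point is the midpoint (36+47)/2 = 41.5; parking zones left of it (closer to A at 36) go to A, those right go to B.
  Southcross at 3 (w=5) → A
  Westmoor at 28 (w=30) → A
  Midtown at 52 (w=100) → B
  Eastvale at 60 (w=200) → B
  Northgate at 74 (w=80) → B
A captures 35; B captures 380.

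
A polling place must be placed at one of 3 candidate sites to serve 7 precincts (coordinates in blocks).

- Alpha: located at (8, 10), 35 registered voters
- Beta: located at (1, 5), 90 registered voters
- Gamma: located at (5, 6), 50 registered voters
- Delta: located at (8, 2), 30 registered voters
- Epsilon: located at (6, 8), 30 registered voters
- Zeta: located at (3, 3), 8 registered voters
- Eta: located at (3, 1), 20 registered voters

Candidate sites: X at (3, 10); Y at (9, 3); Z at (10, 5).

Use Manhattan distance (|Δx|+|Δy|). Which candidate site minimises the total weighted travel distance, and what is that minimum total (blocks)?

X, total 1881 blocks

Total weighted distance at each candidate:
  X (3, 10): total = 1881
  Y (9, 3): total = 2038
  Z (10, 5): total = 2007
Minimum is at X with total 1881 blocks.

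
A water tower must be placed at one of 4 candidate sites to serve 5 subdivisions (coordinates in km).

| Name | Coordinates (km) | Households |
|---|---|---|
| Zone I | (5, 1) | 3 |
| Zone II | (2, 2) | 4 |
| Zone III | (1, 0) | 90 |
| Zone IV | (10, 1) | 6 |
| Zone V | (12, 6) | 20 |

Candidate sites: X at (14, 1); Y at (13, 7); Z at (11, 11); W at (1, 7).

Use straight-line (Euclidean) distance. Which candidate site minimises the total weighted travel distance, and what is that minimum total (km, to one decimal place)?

W, total 957.8 km

Total weighted distance at each candidate:
  X (14, 1): total = 1380.3
  Y (13, 7): total = 1397.2
  Z (11, 11): total = 1586.1
  W (1, 7): total = 957.8
Minimum is at W with total 957.8 km.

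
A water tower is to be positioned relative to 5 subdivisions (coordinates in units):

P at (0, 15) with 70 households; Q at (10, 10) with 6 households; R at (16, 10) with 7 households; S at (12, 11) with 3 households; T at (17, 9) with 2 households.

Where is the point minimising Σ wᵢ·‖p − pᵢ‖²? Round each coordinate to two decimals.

The minimiser of Σwᵢ‖p−pᵢ‖² is the weighted centroid p* = (Σwᵢpᵢ)/(Σwᵢ).
Σwᵢ = 88.
Σwᵢxᵢ = 70·0 + 6·10 + 7·16 + 3·12 + 2·17 = 242.
Σwᵢyᵢ = 70·15 + 6·10 + 7·10 + 3·11 + 2·9 = 1231.
x* = 242/88 = 2.75, y* = 1231/88 = 13.99.

(2.75, 13.99)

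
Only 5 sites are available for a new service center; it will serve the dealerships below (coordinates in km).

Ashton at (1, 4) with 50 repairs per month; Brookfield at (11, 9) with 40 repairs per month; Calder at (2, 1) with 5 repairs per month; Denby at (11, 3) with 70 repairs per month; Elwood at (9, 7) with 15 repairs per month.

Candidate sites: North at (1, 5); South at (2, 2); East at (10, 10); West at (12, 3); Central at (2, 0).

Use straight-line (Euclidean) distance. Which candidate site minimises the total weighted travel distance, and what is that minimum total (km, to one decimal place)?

West, total 991.6 km

Total weighted distance at each candidate:
  North (1, 5): total = 1339.0
  South (2, 2): total = 1335.8
  East (10, 10): total = 1200.0
  West (12, 3): total = 991.6
  Central (2, 0): total = 1532.8
Minimum is at West with total 991.6 km.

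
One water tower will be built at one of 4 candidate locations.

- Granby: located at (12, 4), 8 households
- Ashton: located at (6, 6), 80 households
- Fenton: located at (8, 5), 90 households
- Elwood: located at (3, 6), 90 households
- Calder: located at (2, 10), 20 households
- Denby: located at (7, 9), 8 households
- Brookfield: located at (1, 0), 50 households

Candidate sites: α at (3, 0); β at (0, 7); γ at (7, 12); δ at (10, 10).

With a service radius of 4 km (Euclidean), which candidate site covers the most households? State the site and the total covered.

Coverage radius r = 4 km; a point is covered iff (Δx)²+(Δy)² ≤ 4² = 16.
  α (3, 0): covers {Brookfield} → 50
  β (0, 7): covers {Elwood, Calder} → 110
  γ (7, 12): covers {Denby} → 8
  δ (10, 10): covers {Denby} → 8
Maximum coverage at β: 110 households.

β, covering 110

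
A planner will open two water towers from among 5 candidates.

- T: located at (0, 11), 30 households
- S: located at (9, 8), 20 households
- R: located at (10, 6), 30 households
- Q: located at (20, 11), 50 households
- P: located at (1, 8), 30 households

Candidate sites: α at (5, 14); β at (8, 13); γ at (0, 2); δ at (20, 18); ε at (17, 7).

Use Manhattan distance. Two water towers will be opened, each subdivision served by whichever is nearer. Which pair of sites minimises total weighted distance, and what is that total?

{γ, ε}, total 1250

Evaluate every pair (each demand assigned to the nearer of the two):
  {γ, ε}: total = 1250
  {α, ε}: total = 1310
  {β, ε}: total = 1370
  {β, δ}: total = 1400
  {α, δ}: total = 1480
  {γ, δ}: total = 1550
  {β, γ}: total = 1570
  {α, β}: total = 1630
  {δ, ε}: total = 1910
  {α, γ}: total = 1940
Best pair: {γ, ε} with total 1250.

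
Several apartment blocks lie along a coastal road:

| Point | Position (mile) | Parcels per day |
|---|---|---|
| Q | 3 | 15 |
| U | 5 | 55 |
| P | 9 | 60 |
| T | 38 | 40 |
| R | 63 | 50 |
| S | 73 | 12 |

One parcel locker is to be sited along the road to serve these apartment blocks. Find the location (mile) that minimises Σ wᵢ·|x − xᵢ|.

x = 9

For a sum of weighted absolute distances on a line, the optimum is the weighted median (not the mean). Total weight W = 232; half-weight = 116.
Sort by position and accumulate weight:
  mile 3 (Q, w=15) → cum 15
  mile 5 (U, w=55) → cum 70
  mile 9 (P, w=60) → cum 130  ≥ 116 → median here
  mile 38 (T, w=40) → cum 170
  mile 63 (R, w=50) → cum 220
  mile 73 (S, w=12) → cum 232
Optimal location: mile 9.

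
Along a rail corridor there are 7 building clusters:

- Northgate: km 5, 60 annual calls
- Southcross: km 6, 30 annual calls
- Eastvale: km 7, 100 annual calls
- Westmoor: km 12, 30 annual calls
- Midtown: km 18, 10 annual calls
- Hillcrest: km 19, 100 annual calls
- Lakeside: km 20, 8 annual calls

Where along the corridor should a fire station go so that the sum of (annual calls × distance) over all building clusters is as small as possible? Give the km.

x = 7

For a sum of weighted absolute distances on a line, the optimum is the weighted median (not the mean). Total weight W = 338; half-weight = 169.
Sort by position and accumulate weight:
  km 5 (Northgate, w=60) → cum 60
  km 6 (Southcross, w=30) → cum 90
  km 7 (Eastvale, w=100) → cum 190  ≥ 169 → median here
  km 12 (Westmoor, w=30) → cum 220
  km 18 (Midtown, w=10) → cum 230
  km 19 (Hillcrest, w=100) → cum 330
  km 20 (Lakeside, w=8) → cum 338
Optimal location: km 7.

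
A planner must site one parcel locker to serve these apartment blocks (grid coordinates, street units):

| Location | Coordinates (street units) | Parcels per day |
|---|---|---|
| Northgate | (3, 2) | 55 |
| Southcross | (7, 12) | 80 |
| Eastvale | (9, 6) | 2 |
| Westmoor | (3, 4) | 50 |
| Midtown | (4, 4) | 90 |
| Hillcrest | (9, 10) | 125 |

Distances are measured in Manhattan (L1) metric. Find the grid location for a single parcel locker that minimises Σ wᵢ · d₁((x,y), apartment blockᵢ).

Manhattan distance separates: Σwᵢ(|x−xᵢ|+|y−yᵢ|) = Σwᵢ|x−xᵢ| + Σwᵢ|y−yᵢ|, so x and y are optimised independently as 1-D weighted medians.
Total weight W = 402; half = 201.
x-coordinate, sorted with cumulative weight:
  x=3 (Northgate, w=55) cum 55
  x=3 (Westmoor, w=50) cum 105
  x=4 (Midtown, w=90) cum 195
  x=7 (Southcross, w=80) cum 275  ← median
  x=9 (Eastvale, w=2) cum 277
  x=9 (Hillcrest, w=125) cum 402
⇒ x* = 7
y-coordinate, sorted with cumulative weight:
  y=2 (Northgate, w=55) cum 55
  y=4 (Westmoor, w=50) cum 105
  y=4 (Midtown, w=90) cum 195
  y=6 (Eastvale, w=2) cum 197
  y=10 (Hillcrest, w=125) cum 322  ← median
  y=12 (Southcross, w=80) cum 402
⇒ y* = 10

(7, 10)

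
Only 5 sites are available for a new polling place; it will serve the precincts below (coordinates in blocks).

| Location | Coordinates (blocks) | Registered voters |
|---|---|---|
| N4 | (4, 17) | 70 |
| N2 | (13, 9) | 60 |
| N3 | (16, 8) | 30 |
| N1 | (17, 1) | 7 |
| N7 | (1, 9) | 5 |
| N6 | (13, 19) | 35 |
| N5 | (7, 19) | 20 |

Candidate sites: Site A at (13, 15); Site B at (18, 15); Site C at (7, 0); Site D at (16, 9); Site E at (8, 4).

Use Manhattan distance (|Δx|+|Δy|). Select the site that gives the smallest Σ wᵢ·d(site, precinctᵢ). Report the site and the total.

Site A, total 1986 blocks

Total weighted distance at each candidate:
  Site A (13, 15): total = 1986
  Site B (18, 15): total = 2885
  Site C (7, 0): total = 4217
  Site D (16, 9): total = 2583
  Site E (8, 4): total = 3314
Minimum is at Site A with total 1986 blocks.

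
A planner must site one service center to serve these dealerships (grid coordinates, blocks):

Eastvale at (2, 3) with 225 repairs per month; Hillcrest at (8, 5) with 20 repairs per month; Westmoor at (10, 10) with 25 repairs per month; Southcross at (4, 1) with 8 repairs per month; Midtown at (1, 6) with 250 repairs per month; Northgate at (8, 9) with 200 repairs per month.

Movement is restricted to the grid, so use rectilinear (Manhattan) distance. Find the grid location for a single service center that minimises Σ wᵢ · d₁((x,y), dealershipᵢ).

(2, 6)

Manhattan distance separates: Σwᵢ(|x−xᵢ|+|y−yᵢ|) = Σwᵢ|x−xᵢ| + Σwᵢ|y−yᵢ|, so x and y are optimised independently as 1-D weighted medians.
Total weight W = 728; half = 364.
x-coordinate, sorted with cumulative weight:
  x=1 (Midtown, w=250) cum 250
  x=2 (Eastvale, w=225) cum 475  ← median
  x=4 (Southcross, w=8) cum 483
  x=8 (Hillcrest, w=20) cum 503
  x=8 (Northgate, w=200) cum 703
  x=10 (Westmoor, w=25) cum 728
⇒ x* = 2
y-coordinate, sorted with cumulative weight:
  y=1 (Southcross, w=8) cum 8
  y=3 (Eastvale, w=225) cum 233
  y=5 (Hillcrest, w=20) cum 253
  y=6 (Midtown, w=250) cum 503  ← median
  y=9 (Northgate, w=200) cum 703
  y=10 (Westmoor, w=25) cum 728
⇒ y* = 6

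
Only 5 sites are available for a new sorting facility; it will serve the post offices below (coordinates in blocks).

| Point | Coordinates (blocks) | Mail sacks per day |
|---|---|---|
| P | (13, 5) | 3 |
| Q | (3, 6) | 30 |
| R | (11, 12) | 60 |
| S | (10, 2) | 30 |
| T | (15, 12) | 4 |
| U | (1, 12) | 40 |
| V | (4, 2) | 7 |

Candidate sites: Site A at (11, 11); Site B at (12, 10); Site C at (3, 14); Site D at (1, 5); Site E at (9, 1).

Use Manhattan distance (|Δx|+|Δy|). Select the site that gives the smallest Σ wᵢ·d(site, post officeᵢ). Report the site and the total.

Total weighted distance at each candidate:
  Site A (11, 11): total = 1346
  Site B (12, 10): total = 1540
  Site C (3, 14): total = 1774
  Site D (1, 5): total = 1912
  Site E (9, 1): total = 2064
Minimum is at Site A with total 1346 blocks.

Site A, total 1346 blocks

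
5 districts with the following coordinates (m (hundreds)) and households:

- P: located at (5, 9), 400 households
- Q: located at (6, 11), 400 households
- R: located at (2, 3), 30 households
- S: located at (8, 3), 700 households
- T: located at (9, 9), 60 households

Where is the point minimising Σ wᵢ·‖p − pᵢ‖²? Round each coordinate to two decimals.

(6.67, 6.75)

The minimiser of Σwᵢ‖p−pᵢ‖² is the weighted centroid p* = (Σwᵢpᵢ)/(Σwᵢ).
Σwᵢ = 1590.
Σwᵢxᵢ = 400·5 + 400·6 + 30·2 + 700·8 + 60·9 = 10600.
Σwᵢyᵢ = 400·9 + 400·11 + 30·3 + 700·3 + 60·9 = 10730.
x* = 10600/1590 = 6.67, y* = 10730/1590 = 6.75.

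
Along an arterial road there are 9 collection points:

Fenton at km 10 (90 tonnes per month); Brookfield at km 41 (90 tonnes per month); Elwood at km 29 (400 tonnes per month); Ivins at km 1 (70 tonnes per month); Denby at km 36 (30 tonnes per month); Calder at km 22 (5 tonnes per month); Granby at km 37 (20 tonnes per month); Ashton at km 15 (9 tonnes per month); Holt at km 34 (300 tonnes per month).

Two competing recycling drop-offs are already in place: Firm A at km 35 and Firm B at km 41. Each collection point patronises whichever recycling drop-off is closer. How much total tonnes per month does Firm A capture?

The indifferent point is the midpoint (35+41)/2 = 38; collection points left of it (closer to Firm A at 35) go to Firm A, those right go to Firm B.
  Ivins at 1 (w=70) → Firm A
  Fenton at 10 (w=90) → Firm A
  Ashton at 15 (w=9) → Firm A
  Calder at 22 (w=5) → Firm A
  Elwood at 29 (w=400) → Firm A
  Holt at 34 (w=300) → Firm A
  Denby at 36 (w=30) → Firm A
  Granby at 37 (w=20) → Firm A
  Brookfield at 41 (w=90) → Firm B
Firm A captures 924; Firm B captures 90.

924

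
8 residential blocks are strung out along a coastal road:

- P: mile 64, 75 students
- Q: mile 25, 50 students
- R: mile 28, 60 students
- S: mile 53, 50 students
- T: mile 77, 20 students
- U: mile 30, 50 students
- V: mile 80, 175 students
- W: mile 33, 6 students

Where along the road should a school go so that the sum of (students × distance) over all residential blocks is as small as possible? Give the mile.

For a sum of weighted absolute distances on a line, the optimum is the weighted median (not the mean). Total weight W = 486; half-weight = 243.
Sort by position and accumulate weight:
  mile 25 (Q, w=50) → cum 50
  mile 28 (R, w=60) → cum 110
  mile 30 (U, w=50) → cum 160
  mile 33 (W, w=6) → cum 166
  mile 53 (S, w=50) → cum 216
  mile 64 (P, w=75) → cum 291  ≥ 243 → median here
  mile 77 (T, w=20) → cum 311
  mile 80 (V, w=175) → cum 486
Optimal location: mile 64.

x = 64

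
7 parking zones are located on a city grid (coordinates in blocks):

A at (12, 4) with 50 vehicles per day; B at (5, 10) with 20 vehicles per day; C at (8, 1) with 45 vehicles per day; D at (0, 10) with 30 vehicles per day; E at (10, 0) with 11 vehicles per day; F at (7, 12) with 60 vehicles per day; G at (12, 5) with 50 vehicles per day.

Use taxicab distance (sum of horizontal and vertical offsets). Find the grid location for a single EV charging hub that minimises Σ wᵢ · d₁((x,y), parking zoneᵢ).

(8, 5)

Manhattan distance separates: Σwᵢ(|x−xᵢ|+|y−yᵢ|) = Σwᵢ|x−xᵢ| + Σwᵢ|y−yᵢ|, so x and y are optimised independently as 1-D weighted medians.
Total weight W = 266; half = 133.
x-coordinate, sorted with cumulative weight:
  x=0 (D, w=30) cum 30
  x=5 (B, w=20) cum 50
  x=7 (F, w=60) cum 110
  x=8 (C, w=45) cum 155  ← median
  x=10 (E, w=11) cum 166
  x=12 (A, w=50) cum 216
  x=12 (G, w=50) cum 266
⇒ x* = 8
y-coordinate, sorted with cumulative weight:
  y=0 (E, w=11) cum 11
  y=1 (C, w=45) cum 56
  y=4 (A, w=50) cum 106
  y=5 (G, w=50) cum 156  ← median
  y=10 (B, w=20) cum 176
  y=10 (D, w=30) cum 206
  y=12 (F, w=60) cum 266
⇒ y* = 5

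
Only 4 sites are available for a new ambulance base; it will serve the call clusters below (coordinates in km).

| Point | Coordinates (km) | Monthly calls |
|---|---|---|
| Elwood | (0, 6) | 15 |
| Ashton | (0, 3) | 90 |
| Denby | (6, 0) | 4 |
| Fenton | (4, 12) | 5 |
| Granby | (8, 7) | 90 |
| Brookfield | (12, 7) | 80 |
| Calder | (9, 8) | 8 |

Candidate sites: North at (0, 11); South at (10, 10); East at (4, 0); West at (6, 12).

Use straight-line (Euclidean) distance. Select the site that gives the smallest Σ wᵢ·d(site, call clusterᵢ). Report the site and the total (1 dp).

Total weighted distance at each candidate:
  North (0, 11): total = 2758.5
  South (10, 10): total = 1965.7
  East (4, 0): total = 2277.7
  West (6, 12): total = 2308.3
Minimum is at South with total 1965.7 km.

South, total 1965.7 km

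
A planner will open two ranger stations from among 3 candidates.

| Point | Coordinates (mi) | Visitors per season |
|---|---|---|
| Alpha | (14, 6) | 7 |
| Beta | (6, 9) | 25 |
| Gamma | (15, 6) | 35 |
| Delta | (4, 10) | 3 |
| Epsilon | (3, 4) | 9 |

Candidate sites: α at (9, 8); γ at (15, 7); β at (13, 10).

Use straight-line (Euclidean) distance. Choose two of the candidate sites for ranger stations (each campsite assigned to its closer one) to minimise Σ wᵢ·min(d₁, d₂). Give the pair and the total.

Evaluate every pair (each demand assigned to the nearer of the two):
  {α, γ}: total = 205.0
  {α, β}: total = 345.5
  {γ, β}: total = 353.6
Best pair: {α, γ} with total 205.0.

{α, γ}, total 205.0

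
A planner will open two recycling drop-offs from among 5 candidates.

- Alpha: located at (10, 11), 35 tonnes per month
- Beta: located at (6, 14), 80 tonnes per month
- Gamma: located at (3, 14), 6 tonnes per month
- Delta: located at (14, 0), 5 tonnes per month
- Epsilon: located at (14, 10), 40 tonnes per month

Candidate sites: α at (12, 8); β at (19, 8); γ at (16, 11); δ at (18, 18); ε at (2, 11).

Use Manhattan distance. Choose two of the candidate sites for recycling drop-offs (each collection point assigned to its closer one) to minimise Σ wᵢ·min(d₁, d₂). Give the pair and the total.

Evaluate every pair (each demand assigned to the nearer of the two):
  {α, ε}: total = 969
  {γ, ε}: total = 979
  {β, ε}: total = 1209
  {α, γ}: total = 1395
  {α, β}: total = 1435
  {α, δ}: total = 1435
  {δ, ε}: total = 1454
  {β, γ}: total = 1531
  {γ, δ}: total = 1531
  {β, δ}: total = 2159
Best pair: {α, ε} with total 969.

{α, ε}, total 969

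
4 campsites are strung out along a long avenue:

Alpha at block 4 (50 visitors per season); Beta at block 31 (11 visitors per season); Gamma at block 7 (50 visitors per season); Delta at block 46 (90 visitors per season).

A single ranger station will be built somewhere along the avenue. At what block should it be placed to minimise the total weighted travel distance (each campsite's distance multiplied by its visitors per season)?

x = 31

For a sum of weighted absolute distances on a line, the optimum is the weighted median (not the mean). Total weight W = 201; half-weight = 100.5.
Sort by position and accumulate weight:
  block 4 (Alpha, w=50) → cum 50
  block 7 (Gamma, w=50) → cum 100
  block 31 (Beta, w=11) → cum 111  ≥ 100.5 → median here
  block 46 (Delta, w=90) → cum 201
Optimal location: block 31.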